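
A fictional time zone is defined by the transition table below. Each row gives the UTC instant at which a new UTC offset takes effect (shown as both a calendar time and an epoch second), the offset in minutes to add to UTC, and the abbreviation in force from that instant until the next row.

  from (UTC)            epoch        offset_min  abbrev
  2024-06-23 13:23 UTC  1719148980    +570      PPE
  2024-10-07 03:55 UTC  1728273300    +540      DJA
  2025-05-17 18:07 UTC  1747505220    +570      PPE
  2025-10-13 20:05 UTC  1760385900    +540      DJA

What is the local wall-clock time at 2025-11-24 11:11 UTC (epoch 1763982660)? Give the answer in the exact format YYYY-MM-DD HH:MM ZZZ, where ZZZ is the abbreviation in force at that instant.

Query: 2025-11-24 11:11 UTC
Rule 4/4 (DJA, +09:00): 2025-10-13 20:05 UTC ≤ query < +∞
11·60 + 11 + 540 = 1211 min
1211 = 0·1440 + 1211; 1211 = 20·60 + 11 → 20:11, same day
→ 2025-11-24 20:11 DJA

2025-11-24 20:11 DJA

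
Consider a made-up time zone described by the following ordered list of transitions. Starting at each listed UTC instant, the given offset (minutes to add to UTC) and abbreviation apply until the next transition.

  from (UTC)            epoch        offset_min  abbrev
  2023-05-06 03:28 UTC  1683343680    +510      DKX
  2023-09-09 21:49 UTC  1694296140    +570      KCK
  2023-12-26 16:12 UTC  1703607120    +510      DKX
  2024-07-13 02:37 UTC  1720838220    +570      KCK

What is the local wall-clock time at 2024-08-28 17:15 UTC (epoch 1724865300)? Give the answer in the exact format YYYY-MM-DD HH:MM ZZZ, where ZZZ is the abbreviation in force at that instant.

Query: 2024-08-28 17:15 UTC
Rule 4/4 (KCK, +09:30): 2024-07-13 02:37 UTC ≤ query < +∞
17·60 + 15 + 570 = 1605 min
1605 = 1·1440 + 165; 165 = 2·60 + 45 → 02:45, 2024-08-28 + 1 day = 2024-08-29
→ 2024-08-29 02:45 KCK

2024-08-29 02:45 KCK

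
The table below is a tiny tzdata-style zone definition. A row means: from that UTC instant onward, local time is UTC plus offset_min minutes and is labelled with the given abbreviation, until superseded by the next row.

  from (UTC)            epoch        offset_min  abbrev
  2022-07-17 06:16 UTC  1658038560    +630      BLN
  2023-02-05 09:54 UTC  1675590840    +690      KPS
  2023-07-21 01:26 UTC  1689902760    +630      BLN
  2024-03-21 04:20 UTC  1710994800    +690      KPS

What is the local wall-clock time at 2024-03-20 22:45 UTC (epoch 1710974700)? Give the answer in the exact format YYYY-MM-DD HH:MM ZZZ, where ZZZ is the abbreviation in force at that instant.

2024-03-21 09:15 BLN

Query: 2024-03-20 22:45 UTC
Rule 3/4 (BLN, +10:30): 2023-07-21 01:26 UTC ≤ query < 2024-03-21 04:20 UTC
22·60 + 45 + 630 = 1995 min
1995 = 1·1440 + 555; 555 = 9·60 + 15 → 09:15, 2024-03-20 + 1 day = 2024-03-21
→ 2024-03-21 09:15 BLN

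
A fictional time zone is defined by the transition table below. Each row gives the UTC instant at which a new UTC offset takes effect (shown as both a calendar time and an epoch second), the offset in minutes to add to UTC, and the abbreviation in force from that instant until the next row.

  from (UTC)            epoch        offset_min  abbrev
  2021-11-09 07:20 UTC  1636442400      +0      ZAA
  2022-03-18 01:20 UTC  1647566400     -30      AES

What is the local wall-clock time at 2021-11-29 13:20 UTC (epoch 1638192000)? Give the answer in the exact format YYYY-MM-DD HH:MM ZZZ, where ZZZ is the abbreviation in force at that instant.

2021-11-29 13:20 ZAA

Query: 2021-11-29 13:20 UTC
Rule 1/2 (ZAA, +00:00): 2021-11-09 07:20 UTC ≤ query < 2022-03-18 01:20 UTC
13·60 + 20 + 0 = 800 min
800 = 0·1440 + 800; 800 = 13·60 + 20 → 13:20, same day
→ 2021-11-29 13:20 ZAA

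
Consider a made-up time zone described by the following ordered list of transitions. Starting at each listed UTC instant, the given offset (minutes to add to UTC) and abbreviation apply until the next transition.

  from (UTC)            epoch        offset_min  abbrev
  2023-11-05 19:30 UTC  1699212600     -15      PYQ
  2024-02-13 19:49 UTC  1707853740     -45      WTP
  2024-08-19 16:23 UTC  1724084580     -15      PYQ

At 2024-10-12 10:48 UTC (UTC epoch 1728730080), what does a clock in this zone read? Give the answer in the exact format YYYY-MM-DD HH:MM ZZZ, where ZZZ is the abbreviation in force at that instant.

2024-10-12 10:33 PYQ

Query: 2024-10-12 10:48 UTC
Rule 3/3 (PYQ, -00:15): 2024-08-19 16:23 UTC ≤ query < +∞
10·60 + 48 - 15 = 633 min
633 = 0·1440 + 633; 633 = 10·60 + 33 → 10:33, same day
→ 2024-10-12 10:33 PYQ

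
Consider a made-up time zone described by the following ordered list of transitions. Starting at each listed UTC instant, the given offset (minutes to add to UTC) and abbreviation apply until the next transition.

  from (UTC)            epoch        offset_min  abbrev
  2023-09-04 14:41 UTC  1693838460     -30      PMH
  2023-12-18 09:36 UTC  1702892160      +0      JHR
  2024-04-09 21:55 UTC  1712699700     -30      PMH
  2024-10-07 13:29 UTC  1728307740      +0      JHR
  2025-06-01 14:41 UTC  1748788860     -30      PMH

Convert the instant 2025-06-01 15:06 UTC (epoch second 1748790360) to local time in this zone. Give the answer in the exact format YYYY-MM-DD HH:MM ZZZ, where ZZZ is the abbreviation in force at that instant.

2025-06-01 14:36 PMH

Query: 2025-06-01 15:06 UTC
Rule 5/5 (PMH, -00:30): 2025-06-01 14:41 UTC ≤ query < +∞
15·60 + 6 - 30 = 876 min
876 = 0·1440 + 876; 876 = 14·60 + 36 → 14:36, same day
→ 2025-06-01 14:36 PMH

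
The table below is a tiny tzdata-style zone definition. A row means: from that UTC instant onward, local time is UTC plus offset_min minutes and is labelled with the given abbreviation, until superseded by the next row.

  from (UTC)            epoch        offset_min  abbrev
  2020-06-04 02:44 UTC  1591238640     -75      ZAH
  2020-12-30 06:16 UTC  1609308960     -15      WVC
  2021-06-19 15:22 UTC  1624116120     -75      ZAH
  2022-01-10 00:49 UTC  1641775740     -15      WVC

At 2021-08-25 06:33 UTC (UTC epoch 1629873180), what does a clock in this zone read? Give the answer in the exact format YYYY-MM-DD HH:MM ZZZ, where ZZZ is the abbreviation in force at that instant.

Query: 2021-08-25 06:33 UTC
Rule 3/4 (ZAH, -01:15): 2021-06-19 15:22 UTC ≤ query < 2022-01-10 00:49 UTC
6·60 + 33 - 75 = 318 min
318 = 0·1440 + 318; 318 = 5·60 + 18 → 05:18, same day
→ 2021-08-25 05:18 ZAH

2021-08-25 05:18 ZAH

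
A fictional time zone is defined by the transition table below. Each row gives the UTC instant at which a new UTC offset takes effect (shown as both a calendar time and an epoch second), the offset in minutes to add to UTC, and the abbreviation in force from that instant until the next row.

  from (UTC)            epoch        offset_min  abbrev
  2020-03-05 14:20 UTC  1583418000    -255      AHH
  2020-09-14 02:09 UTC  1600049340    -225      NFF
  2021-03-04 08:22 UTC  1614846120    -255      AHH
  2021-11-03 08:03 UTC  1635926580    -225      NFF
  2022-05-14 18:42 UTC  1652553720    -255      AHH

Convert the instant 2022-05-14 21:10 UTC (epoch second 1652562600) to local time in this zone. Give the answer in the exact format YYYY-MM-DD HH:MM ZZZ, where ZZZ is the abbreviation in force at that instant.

2022-05-14 16:55 AHH

Query: 2022-05-14 21:10 UTC
Rule 5/5 (AHH, -04:15): 2022-05-14 18:42 UTC ≤ query < +∞
21·60 + 10 - 255 = 1015 min
1015 = 0·1440 + 1015; 1015 = 16·60 + 55 → 16:55, same day
→ 2022-05-14 16:55 AHH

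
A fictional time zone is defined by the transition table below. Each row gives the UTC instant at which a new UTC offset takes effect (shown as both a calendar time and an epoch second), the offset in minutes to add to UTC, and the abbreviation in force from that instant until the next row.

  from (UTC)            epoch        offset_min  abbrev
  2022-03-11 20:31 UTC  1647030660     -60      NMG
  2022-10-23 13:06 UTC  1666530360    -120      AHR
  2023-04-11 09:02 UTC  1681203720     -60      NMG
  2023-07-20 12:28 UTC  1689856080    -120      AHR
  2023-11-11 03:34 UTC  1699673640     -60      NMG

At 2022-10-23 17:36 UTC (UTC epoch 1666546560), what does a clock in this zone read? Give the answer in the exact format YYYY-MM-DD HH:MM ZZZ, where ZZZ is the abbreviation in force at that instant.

2022-10-23 15:36 AHR

Query: 2022-10-23 17:36 UTC
Rule 2/5 (AHR, -02:00): 2022-10-23 13:06 UTC ≤ query < 2023-04-11 09:02 UTC
17·60 + 36 - 120 = 936 min
936 = 0·1440 + 936; 936 = 15·60 + 36 → 15:36, same day
→ 2022-10-23 15:36 AHR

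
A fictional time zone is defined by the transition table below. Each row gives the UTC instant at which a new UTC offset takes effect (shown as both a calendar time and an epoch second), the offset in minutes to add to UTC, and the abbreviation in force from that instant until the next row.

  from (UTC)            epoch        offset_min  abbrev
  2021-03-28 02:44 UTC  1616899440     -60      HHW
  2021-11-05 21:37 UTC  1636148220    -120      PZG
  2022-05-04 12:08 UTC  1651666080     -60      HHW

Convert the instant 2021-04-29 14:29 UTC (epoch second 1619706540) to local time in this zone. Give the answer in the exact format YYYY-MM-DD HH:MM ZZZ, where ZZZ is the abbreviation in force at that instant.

2021-04-29 13:29 HHW

Query: 2021-04-29 14:29 UTC
Rule 1/3 (HHW, -01:00): 2021-03-28 02:44 UTC ≤ query < 2021-11-05 21:37 UTC
14·60 + 29 - 60 = 809 min
809 = 0·1440 + 809; 809 = 13·60 + 29 → 13:29, same day
→ 2021-04-29 13:29 HHW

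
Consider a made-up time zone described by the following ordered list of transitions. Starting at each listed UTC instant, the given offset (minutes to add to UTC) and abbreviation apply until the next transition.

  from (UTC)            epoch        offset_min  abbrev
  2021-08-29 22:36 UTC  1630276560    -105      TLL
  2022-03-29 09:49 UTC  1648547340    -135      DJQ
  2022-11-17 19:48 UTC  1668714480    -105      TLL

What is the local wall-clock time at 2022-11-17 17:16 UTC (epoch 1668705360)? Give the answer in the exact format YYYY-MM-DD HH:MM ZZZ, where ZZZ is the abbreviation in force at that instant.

2022-11-17 15:01 DJQ

Query: 2022-11-17 17:16 UTC
Rule 2/3 (DJQ, -02:15): 2022-03-29 09:49 UTC ≤ query < 2022-11-17 19:48 UTC
17·60 + 16 - 135 = 901 min
901 = 0·1440 + 901; 901 = 15·60 + 1 → 15:01, same day
→ 2022-11-17 15:01 DJQ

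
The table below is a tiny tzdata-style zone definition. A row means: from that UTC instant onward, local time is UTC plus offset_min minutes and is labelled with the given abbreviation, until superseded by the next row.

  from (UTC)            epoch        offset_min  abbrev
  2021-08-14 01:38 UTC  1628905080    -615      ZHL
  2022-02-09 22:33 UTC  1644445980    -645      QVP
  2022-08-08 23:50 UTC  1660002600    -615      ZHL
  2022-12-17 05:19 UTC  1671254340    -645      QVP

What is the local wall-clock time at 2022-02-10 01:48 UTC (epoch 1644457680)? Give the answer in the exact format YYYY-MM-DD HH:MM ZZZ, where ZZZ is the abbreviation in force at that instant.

Query: 2022-02-10 01:48 UTC
Rule 2/4 (QVP, -10:45): 2022-02-09 22:33 UTC ≤ query < 2022-08-08 23:50 UTC
1·60 + 48 - 645 = -537 min
-537 = -1·1440 + 903; 903 = 15·60 + 3 → 15:03, 2022-02-10 - 1 day = 2022-02-09
→ 2022-02-09 15:03 QVP

2022-02-09 15:03 QVP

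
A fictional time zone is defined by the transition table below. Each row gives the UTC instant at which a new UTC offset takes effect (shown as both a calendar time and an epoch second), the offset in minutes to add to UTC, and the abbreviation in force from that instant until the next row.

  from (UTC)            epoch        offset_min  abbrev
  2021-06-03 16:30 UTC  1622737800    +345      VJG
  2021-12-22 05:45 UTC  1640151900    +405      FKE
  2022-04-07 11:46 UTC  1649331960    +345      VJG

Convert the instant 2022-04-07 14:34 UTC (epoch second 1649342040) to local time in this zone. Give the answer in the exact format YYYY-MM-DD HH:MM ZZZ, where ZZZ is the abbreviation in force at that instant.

2022-04-07 20:19 VJG

Query: 2022-04-07 14:34 UTC
Rule 3/3 (VJG, +05:45): 2022-04-07 11:46 UTC ≤ query < +∞
14·60 + 34 + 345 = 1219 min
1219 = 0·1440 + 1219; 1219 = 20·60 + 19 → 20:19, same day
→ 2022-04-07 20:19 VJG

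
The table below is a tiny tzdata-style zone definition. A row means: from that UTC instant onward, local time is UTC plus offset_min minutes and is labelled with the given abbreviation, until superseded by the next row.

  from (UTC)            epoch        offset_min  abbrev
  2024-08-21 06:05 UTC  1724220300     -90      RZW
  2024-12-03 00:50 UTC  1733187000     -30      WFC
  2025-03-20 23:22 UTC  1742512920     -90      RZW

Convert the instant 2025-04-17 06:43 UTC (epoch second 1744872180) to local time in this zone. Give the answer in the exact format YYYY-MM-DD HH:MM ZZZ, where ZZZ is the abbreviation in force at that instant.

Query: 2025-04-17 06:43 UTC
Rule 3/3 (RZW, -01:30): 2025-03-20 23:22 UTC ≤ query < +∞
6·60 + 43 - 90 = 313 min
313 = 0·1440 + 313; 313 = 5·60 + 13 → 05:13, same day
→ 2025-04-17 05:13 RZW

2025-04-17 05:13 RZW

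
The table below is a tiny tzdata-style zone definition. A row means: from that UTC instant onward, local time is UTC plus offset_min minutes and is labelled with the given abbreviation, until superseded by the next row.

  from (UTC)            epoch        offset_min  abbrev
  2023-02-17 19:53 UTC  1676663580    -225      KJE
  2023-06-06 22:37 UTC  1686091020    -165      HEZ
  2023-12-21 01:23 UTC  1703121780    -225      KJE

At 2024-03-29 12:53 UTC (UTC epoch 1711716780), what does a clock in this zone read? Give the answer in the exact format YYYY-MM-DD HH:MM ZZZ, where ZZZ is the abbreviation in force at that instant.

Query: 2024-03-29 12:53 UTC
Rule 3/3 (KJE, -03:45): 2023-12-21 01:23 UTC ≤ query < +∞
12·60 + 53 - 225 = 548 min
548 = 0·1440 + 548; 548 = 9·60 + 8 → 09:08, same day
→ 2024-03-29 09:08 KJE

2024-03-29 09:08 KJE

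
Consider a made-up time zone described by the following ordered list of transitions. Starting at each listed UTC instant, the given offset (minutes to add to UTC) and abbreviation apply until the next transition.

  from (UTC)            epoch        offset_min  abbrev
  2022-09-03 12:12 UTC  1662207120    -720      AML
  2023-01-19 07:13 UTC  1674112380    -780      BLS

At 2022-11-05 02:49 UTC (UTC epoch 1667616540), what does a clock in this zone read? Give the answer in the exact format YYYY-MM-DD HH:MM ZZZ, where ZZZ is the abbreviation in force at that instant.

Query: 2022-11-05 02:49 UTC
Rule 1/2 (AML, -12:00): 2022-09-03 12:12 UTC ≤ query < 2023-01-19 07:13 UTC
2·60 + 49 - 720 = -551 min
-551 = -1·1440 + 889; 889 = 14·60 + 49 → 14:49, 2022-11-05 - 1 day = 2022-11-04
→ 2022-11-04 14:49 AML

2022-11-04 14:49 AML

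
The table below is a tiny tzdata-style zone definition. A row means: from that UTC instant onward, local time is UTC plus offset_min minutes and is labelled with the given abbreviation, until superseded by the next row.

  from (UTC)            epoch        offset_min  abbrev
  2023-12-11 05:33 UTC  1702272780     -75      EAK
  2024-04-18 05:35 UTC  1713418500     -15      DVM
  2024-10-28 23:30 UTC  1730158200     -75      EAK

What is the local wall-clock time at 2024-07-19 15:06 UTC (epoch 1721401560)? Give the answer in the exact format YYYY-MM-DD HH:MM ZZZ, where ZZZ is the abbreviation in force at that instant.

Query: 2024-07-19 15:06 UTC
Rule 2/3 (DVM, -00:15): 2024-04-18 05:35 UTC ≤ query < 2024-10-28 23:30 UTC
15·60 + 6 - 15 = 891 min
891 = 0·1440 + 891; 891 = 14·60 + 51 → 14:51, same day
→ 2024-07-19 14:51 DVM

2024-07-19 14:51 DVM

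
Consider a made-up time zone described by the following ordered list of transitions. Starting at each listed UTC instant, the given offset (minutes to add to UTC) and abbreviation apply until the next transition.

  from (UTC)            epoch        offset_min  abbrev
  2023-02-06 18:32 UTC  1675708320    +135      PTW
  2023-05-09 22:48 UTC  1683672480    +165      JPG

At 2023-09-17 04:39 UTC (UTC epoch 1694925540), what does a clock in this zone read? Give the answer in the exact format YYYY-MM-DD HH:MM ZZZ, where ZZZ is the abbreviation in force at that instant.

Query: 2023-09-17 04:39 UTC
Rule 2/2 (JPG, +02:45): 2023-05-09 22:48 UTC ≤ query < +∞
4·60 + 39 + 165 = 444 min
444 = 0·1440 + 444; 444 = 7·60 + 24 → 07:24, same day
→ 2023-09-17 07:24 JPG

2023-09-17 07:24 JPG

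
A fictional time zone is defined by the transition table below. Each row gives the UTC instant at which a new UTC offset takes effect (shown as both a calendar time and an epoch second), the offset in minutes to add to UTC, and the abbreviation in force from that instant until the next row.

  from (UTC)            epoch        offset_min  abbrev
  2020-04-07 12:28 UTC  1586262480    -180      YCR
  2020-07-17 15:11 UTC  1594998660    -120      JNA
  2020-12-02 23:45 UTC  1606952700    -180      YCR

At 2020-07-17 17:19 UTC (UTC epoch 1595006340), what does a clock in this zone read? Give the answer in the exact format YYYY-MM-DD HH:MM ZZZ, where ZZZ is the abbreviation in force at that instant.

2020-07-17 15:19 JNA

Query: 2020-07-17 17:19 UTC
Rule 2/3 (JNA, -02:00): 2020-07-17 15:11 UTC ≤ query < 2020-12-02 23:45 UTC
17·60 + 19 - 120 = 919 min
919 = 0·1440 + 919; 919 = 15·60 + 19 → 15:19, same day
→ 2020-07-17 15:19 JNA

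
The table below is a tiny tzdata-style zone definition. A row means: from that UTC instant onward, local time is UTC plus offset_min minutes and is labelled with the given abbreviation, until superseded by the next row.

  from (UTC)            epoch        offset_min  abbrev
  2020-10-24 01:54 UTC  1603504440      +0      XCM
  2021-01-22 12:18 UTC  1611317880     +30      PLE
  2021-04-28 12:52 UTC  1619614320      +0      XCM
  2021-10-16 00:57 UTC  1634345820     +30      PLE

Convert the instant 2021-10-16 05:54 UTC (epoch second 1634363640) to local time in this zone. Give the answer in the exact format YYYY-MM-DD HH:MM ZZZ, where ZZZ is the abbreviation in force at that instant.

Query: 2021-10-16 05:54 UTC
Rule 4/4 (PLE, +00:30): 2021-10-16 00:57 UTC ≤ query < +∞
5·60 + 54 + 30 = 384 min
384 = 0·1440 + 384; 384 = 6·60 + 24 → 06:24, same day
→ 2021-10-16 06:24 PLE

2021-10-16 06:24 PLE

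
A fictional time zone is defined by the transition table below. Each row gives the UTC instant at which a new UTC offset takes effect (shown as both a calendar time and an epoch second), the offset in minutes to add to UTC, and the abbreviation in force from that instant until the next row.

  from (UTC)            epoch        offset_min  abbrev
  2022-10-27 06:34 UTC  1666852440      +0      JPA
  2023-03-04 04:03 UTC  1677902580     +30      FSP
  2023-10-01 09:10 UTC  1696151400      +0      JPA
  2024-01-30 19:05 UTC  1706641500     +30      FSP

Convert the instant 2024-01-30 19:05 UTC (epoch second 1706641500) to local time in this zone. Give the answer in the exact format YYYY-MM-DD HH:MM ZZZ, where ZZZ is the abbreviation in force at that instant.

Query: 2024-01-30 19:05 UTC
Rule 4/4 (FSP, +00:30): 2024-01-30 19:05 UTC ≤ query < +∞
19·60 + 5 + 30 = 1175 min
1175 = 0·1440 + 1175; 1175 = 19·60 + 35 → 19:35, same day
→ 2024-01-30 19:35 FSP

2024-01-30 19:35 FSP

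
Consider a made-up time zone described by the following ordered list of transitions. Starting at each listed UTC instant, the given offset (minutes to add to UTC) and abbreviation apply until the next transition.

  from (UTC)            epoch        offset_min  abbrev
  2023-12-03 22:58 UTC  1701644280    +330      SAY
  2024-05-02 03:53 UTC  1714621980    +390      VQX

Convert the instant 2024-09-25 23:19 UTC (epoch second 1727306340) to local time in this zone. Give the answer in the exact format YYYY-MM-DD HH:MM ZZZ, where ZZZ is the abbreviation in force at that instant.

2024-09-26 05:49 VQX

Query: 2024-09-25 23:19 UTC
Rule 2/2 (VQX, +06:30): 2024-05-02 03:53 UTC ≤ query < +∞
23·60 + 19 + 390 = 1789 min
1789 = 1·1440 + 349; 349 = 5·60 + 49 → 05:49, 2024-09-25 + 1 day = 2024-09-26
→ 2024-09-26 05:49 VQX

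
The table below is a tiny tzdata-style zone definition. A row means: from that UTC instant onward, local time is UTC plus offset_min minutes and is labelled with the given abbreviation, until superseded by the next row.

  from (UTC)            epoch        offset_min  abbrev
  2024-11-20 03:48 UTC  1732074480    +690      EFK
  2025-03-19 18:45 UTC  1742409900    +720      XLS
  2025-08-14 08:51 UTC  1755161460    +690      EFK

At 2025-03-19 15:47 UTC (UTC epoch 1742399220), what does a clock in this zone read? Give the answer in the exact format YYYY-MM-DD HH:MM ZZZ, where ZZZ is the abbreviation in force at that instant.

Query: 2025-03-19 15:47 UTC
Rule 1/3 (EFK, +11:30): 2024-11-20 03:48 UTC ≤ query < 2025-03-19 18:45 UTC
15·60 + 47 + 690 = 1637 min
1637 = 1·1440 + 197; 197 = 3·60 + 17 → 03:17, 2025-03-19 + 1 day = 2025-03-20
→ 2025-03-20 03:17 EFK

2025-03-20 03:17 EFK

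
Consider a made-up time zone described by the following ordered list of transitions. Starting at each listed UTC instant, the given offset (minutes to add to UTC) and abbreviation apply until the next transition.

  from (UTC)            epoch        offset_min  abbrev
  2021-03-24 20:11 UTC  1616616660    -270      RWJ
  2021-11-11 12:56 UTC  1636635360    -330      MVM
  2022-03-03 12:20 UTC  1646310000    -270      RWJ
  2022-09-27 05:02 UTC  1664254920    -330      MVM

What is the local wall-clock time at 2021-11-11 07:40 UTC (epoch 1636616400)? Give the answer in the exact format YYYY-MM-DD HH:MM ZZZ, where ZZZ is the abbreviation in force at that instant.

2021-11-11 03:10 RWJ

Query: 2021-11-11 07:40 UTC
Rule 1/4 (RWJ, -04:30): 2021-03-24 20:11 UTC ≤ query < 2021-11-11 12:56 UTC
7·60 + 40 - 270 = 190 min
190 = 0·1440 + 190; 190 = 3·60 + 10 → 03:10, same day
→ 2021-11-11 03:10 RWJ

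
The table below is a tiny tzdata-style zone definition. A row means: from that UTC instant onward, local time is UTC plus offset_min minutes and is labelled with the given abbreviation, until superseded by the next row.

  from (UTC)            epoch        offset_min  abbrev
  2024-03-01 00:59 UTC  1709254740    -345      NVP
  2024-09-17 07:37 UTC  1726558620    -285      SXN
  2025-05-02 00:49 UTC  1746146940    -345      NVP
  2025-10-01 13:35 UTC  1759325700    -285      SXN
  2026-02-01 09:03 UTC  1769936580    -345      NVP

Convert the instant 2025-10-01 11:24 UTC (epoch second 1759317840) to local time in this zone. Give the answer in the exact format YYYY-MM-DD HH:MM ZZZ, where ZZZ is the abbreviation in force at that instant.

Query: 2025-10-01 11:24 UTC
Rule 3/5 (NVP, -05:45): 2025-05-02 00:49 UTC ≤ query < 2025-10-01 13:35 UTC
11·60 + 24 - 345 = 339 min
339 = 0·1440 + 339; 339 = 5·60 + 39 → 05:39, same day
→ 2025-10-01 05:39 NVP

2025-10-01 05:39 NVP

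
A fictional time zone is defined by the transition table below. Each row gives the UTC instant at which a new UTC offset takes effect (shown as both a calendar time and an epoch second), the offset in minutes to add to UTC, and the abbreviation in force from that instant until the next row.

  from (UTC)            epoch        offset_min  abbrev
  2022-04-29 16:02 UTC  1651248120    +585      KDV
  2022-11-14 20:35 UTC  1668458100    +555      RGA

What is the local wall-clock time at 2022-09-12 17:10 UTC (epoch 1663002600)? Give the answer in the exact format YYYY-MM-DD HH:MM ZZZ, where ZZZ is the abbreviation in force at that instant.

Query: 2022-09-12 17:10 UTC
Rule 1/2 (KDV, +09:45): 2022-04-29 16:02 UTC ≤ query < 2022-11-14 20:35 UTC
17·60 + 10 + 585 = 1615 min
1615 = 1·1440 + 175; 175 = 2·60 + 55 → 02:55, 2022-09-12 + 1 day = 2022-09-13
→ 2022-09-13 02:55 KDV

2022-09-13 02:55 KDV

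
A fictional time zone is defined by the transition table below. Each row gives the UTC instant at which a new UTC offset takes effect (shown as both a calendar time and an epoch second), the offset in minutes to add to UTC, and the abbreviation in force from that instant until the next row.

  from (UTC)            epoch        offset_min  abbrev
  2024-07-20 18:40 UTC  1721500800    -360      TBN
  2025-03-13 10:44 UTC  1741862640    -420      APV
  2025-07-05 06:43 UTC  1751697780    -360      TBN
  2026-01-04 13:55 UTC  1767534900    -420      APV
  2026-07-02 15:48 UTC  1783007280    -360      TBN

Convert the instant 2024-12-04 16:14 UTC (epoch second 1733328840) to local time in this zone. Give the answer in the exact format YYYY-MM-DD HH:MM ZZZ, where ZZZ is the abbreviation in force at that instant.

2024-12-04 10:14 TBN

Query: 2024-12-04 16:14 UTC
Rule 1/5 (TBN, -06:00): 2024-07-20 18:40 UTC ≤ query < 2025-03-13 10:44 UTC
16·60 + 14 - 360 = 614 min
614 = 0·1440 + 614; 614 = 10·60 + 14 → 10:14, same day
→ 2024-12-04 10:14 TBN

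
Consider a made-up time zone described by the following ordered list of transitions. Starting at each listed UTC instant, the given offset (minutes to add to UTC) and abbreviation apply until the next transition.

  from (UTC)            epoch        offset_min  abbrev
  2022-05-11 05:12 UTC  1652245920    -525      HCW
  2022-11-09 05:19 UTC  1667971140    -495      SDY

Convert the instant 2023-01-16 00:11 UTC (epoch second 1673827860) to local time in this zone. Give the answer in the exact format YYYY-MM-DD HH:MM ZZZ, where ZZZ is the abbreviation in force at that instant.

2023-01-15 15:56 SDY

Query: 2023-01-16 00:11 UTC
Rule 2/2 (SDY, -08:15): 2022-11-09 05:19 UTC ≤ query < +∞
0·60 + 11 - 495 = -484 min
-484 = -1·1440 + 956; 956 = 15·60 + 56 → 15:56, 2023-01-16 - 1 day = 2023-01-15
→ 2023-01-15 15:56 SDY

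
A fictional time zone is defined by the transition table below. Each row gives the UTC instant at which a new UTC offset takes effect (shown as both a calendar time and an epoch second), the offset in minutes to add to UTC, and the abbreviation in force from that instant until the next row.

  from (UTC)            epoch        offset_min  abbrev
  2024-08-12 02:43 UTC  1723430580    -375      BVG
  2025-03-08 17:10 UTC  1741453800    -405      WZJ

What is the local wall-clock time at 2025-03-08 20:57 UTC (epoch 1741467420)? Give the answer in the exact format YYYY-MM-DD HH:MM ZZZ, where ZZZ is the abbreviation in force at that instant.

Query: 2025-03-08 20:57 UTC
Rule 2/2 (WZJ, -06:45): 2025-03-08 17:10 UTC ≤ query < +∞
20·60 + 57 - 405 = 852 min
852 = 0·1440 + 852; 852 = 14·60 + 12 → 14:12, same day
→ 2025-03-08 14:12 WZJ

2025-03-08 14:12 WZJ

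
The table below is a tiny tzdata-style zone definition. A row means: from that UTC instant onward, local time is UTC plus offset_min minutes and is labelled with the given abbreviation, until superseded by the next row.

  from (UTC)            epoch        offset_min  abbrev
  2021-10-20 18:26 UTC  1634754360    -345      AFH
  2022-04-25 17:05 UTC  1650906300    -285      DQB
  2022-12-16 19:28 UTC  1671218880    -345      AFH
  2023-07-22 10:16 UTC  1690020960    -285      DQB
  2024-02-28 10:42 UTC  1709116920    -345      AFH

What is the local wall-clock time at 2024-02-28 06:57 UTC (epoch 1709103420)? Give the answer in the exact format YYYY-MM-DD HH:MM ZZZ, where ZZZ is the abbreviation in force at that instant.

2024-02-28 02:12 DQB

Query: 2024-02-28 06:57 UTC
Rule 4/5 (DQB, -04:45): 2023-07-22 10:16 UTC ≤ query < 2024-02-28 10:42 UTC
6·60 + 57 - 285 = 132 min
132 = 0·1440 + 132; 132 = 2·60 + 12 → 02:12, same day
→ 2024-02-28 02:12 DQB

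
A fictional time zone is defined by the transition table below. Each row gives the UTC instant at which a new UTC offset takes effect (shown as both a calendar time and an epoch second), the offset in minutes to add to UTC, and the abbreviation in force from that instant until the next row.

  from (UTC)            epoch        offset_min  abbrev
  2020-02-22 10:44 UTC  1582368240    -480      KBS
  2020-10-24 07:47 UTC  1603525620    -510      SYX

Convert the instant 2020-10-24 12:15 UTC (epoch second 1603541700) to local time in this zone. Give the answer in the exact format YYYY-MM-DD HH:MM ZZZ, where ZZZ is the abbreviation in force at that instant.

Query: 2020-10-24 12:15 UTC
Rule 2/2 (SYX, -08:30): 2020-10-24 07:47 UTC ≤ query < +∞
12·60 + 15 - 510 = 225 min
225 = 0·1440 + 225; 225 = 3·60 + 45 → 03:45, same day
→ 2020-10-24 03:45 SYX

2020-10-24 03:45 SYX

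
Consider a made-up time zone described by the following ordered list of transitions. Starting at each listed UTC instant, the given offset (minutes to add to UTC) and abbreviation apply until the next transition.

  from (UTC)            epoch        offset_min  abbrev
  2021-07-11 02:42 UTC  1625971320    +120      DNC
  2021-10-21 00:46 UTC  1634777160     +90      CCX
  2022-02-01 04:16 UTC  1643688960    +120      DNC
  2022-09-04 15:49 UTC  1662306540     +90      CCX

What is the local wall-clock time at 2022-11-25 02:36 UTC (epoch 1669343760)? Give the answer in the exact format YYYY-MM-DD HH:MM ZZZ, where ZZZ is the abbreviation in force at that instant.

Query: 2022-11-25 02:36 UTC
Rule 4/4 (CCX, +01:30): 2022-09-04 15:49 UTC ≤ query < +∞
2·60 + 36 + 90 = 246 min
246 = 0·1440 + 246; 246 = 4·60 + 6 → 04:06, same day
→ 2022-11-25 04:06 CCX

2022-11-25 04:06 CCX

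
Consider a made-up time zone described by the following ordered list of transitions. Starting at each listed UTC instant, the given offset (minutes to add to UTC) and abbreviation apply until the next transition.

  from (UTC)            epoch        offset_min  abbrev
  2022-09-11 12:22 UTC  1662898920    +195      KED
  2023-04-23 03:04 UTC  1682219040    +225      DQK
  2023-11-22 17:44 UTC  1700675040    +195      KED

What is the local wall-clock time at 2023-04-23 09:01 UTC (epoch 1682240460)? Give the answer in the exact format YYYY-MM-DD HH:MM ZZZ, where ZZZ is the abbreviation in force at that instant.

2023-04-23 12:46 DQK

Query: 2023-04-23 09:01 UTC
Rule 2/3 (DQK, +03:45): 2023-04-23 03:04 UTC ≤ query < 2023-11-22 17:44 UTC
9·60 + 1 + 225 = 766 min
766 = 0·1440 + 766; 766 = 12·60 + 46 → 12:46, same day
→ 2023-04-23 12:46 DQK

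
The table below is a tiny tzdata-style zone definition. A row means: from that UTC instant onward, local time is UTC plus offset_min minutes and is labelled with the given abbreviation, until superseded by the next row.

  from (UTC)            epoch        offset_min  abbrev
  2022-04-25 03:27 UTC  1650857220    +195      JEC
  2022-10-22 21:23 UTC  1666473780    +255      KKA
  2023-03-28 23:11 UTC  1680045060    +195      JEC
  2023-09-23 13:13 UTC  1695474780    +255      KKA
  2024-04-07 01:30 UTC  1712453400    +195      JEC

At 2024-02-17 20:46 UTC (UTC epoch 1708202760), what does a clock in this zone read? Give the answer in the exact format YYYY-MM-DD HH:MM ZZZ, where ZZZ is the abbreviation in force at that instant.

Query: 2024-02-17 20:46 UTC
Rule 4/5 (KKA, +04:15): 2023-09-23 13:13 UTC ≤ query < 2024-04-07 01:30 UTC
20·60 + 46 + 255 = 1501 min
1501 = 1·1440 + 61; 61 = 1·60 + 1 → 01:01, 2024-02-17 + 1 day = 2024-02-18
→ 2024-02-18 01:01 KKA

2024-02-18 01:01 KKA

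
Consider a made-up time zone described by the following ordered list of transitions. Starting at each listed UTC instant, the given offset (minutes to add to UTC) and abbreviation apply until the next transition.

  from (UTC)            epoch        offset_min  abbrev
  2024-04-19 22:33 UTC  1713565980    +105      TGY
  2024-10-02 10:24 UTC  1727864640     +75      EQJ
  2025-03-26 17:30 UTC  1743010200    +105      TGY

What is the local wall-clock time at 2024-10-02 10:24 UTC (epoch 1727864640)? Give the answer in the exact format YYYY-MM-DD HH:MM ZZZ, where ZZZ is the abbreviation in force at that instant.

2024-10-02 11:39 EQJ

Query: 2024-10-02 10:24 UTC
Rule 2/3 (EQJ, +01:15): 2024-10-02 10:24 UTC ≤ query < 2025-03-26 17:30 UTC
10·60 + 24 + 75 = 699 min
699 = 0·1440 + 699; 699 = 11·60 + 39 → 11:39, same day
→ 2024-10-02 11:39 EQJ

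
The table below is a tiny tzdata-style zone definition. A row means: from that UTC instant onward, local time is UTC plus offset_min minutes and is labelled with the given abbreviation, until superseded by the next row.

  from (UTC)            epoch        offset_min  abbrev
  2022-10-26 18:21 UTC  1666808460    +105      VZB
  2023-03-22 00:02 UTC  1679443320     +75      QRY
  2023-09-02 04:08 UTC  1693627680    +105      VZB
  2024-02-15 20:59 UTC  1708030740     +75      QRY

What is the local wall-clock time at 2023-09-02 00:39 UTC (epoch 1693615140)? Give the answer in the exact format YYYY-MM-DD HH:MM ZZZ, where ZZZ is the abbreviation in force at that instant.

Query: 2023-09-02 00:39 UTC
Rule 2/4 (QRY, +01:15): 2023-03-22 00:02 UTC ≤ query < 2023-09-02 04:08 UTC
0·60 + 39 + 75 = 114 min
114 = 0·1440 + 114; 114 = 1·60 + 54 → 01:54, same day
→ 2023-09-02 01:54 QRY

2023-09-02 01:54 QRY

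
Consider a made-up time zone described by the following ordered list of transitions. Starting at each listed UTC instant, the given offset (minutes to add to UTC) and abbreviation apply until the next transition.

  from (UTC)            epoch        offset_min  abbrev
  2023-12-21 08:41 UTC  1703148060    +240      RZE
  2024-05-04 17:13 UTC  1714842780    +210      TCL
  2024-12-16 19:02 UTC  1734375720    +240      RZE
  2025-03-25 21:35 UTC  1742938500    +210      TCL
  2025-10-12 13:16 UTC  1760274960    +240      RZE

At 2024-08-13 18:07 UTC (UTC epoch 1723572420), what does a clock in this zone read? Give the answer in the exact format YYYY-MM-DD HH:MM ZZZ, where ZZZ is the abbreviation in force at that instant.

Query: 2024-08-13 18:07 UTC
Rule 2/5 (TCL, +03:30): 2024-05-04 17:13 UTC ≤ query < 2024-12-16 19:02 UTC
18·60 + 7 + 210 = 1297 min
1297 = 0·1440 + 1297; 1297 = 21·60 + 37 → 21:37, same day
→ 2024-08-13 21:37 TCL

2024-08-13 21:37 TCL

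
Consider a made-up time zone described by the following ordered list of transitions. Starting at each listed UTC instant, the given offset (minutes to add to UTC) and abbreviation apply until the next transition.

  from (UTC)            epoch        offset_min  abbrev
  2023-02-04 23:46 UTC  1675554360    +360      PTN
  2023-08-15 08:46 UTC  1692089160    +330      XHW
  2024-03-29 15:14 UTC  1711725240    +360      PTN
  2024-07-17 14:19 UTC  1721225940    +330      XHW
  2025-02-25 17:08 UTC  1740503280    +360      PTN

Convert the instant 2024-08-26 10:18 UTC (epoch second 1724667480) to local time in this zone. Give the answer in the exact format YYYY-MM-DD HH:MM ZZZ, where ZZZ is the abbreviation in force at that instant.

Query: 2024-08-26 10:18 UTC
Rule 4/5 (XHW, +05:30): 2024-07-17 14:19 UTC ≤ query < 2025-02-25 17:08 UTC
10·60 + 18 + 330 = 948 min
948 = 0·1440 + 948; 948 = 15·60 + 48 → 15:48, same day
→ 2024-08-26 15:48 XHW

2024-08-26 15:48 XHW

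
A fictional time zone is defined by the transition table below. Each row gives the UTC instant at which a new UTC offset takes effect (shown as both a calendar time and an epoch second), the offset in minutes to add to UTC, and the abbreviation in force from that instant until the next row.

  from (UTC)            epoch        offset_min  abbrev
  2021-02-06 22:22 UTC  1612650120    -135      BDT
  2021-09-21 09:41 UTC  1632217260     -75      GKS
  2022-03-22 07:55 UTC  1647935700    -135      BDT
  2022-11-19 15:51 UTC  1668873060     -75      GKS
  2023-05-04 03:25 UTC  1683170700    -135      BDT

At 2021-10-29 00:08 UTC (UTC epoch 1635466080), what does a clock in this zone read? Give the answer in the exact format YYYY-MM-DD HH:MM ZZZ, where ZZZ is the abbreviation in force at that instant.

Query: 2021-10-29 00:08 UTC
Rule 2/5 (GKS, -01:15): 2021-09-21 09:41 UTC ≤ query < 2022-03-22 07:55 UTC
0·60 + 8 - 75 = -67 min
-67 = -1·1440 + 1373; 1373 = 22·60 + 53 → 22:53, 2021-10-29 - 1 day = 2021-10-28
→ 2021-10-28 22:53 GKS

2021-10-28 22:53 GKS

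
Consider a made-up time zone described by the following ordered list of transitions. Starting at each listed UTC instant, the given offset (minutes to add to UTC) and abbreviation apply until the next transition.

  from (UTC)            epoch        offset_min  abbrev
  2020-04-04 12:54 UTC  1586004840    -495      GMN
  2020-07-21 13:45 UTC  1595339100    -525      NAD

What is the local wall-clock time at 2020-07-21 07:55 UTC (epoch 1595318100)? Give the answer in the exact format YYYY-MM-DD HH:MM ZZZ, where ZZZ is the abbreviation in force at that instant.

2020-07-20 23:40 GMN

Query: 2020-07-21 07:55 UTC
Rule 1/2 (GMN, -08:15): 2020-04-04 12:54 UTC ≤ query < 2020-07-21 13:45 UTC
7·60 + 55 - 495 = -20 min
-20 = -1·1440 + 1420; 1420 = 23·60 + 40 → 23:40, 2020-07-21 - 1 day = 2020-07-20
→ 2020-07-20 23:40 GMN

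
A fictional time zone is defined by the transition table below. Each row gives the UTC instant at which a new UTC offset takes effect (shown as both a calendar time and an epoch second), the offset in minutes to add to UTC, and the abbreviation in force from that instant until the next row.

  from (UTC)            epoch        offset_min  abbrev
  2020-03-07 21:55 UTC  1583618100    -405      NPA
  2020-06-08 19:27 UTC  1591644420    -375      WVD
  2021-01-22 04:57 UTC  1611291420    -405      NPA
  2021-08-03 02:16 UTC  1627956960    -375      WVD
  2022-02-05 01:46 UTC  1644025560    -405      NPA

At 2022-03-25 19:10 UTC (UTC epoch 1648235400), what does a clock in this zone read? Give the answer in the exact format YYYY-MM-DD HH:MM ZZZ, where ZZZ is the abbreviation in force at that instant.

Query: 2022-03-25 19:10 UTC
Rule 5/5 (NPA, -06:45): 2022-02-05 01:46 UTC ≤ query < +∞
19·60 + 10 - 405 = 745 min
745 = 0·1440 + 745; 745 = 12·60 + 25 → 12:25, same day
→ 2022-03-25 12:25 NPA

2022-03-25 12:25 NPA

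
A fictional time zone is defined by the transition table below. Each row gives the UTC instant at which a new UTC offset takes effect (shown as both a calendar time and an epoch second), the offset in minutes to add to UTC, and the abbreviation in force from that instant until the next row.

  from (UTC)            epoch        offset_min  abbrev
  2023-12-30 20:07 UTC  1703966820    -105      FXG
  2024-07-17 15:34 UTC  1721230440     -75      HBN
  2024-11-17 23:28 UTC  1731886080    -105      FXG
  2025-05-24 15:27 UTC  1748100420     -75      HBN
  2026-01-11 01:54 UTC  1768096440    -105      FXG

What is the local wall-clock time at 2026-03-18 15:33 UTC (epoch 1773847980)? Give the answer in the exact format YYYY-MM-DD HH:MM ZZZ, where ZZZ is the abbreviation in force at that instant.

2026-03-18 13:48 FXG

Query: 2026-03-18 15:33 UTC
Rule 5/5 (FXG, -01:45): 2026-01-11 01:54 UTC ≤ query < +∞
15·60 + 33 - 105 = 828 min
828 = 0·1440 + 828; 828 = 13·60 + 48 → 13:48, same day
→ 2026-03-18 13:48 FXG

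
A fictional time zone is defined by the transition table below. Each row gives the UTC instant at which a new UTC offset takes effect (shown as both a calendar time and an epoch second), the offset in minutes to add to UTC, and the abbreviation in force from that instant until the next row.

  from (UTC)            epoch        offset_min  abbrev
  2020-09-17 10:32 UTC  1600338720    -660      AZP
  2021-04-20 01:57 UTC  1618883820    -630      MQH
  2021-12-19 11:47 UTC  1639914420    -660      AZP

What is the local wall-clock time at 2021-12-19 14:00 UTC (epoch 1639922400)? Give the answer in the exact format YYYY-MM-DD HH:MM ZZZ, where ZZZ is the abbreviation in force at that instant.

2021-12-19 03:00 AZP

Query: 2021-12-19 14:00 UTC
Rule 3/3 (AZP, -11:00): 2021-12-19 11:47 UTC ≤ query < +∞
14·60 + 0 - 660 = 180 min
180 = 0·1440 + 180; 180 = 3·60 + 0 → 03:00, same day
→ 2021-12-19 03:00 AZP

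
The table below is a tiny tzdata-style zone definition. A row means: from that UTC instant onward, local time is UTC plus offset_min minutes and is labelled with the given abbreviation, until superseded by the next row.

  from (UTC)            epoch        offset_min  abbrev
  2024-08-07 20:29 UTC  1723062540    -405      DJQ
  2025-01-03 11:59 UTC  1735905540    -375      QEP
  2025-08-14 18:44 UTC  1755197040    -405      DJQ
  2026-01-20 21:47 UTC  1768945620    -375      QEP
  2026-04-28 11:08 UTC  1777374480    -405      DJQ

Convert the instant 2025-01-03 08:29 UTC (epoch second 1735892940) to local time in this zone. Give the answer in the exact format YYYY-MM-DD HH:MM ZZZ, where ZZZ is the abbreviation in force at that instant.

Query: 2025-01-03 08:29 UTC
Rule 1/5 (DJQ, -06:45): 2024-08-07 20:29 UTC ≤ query < 2025-01-03 11:59 UTC
8·60 + 29 - 405 = 104 min
104 = 0·1440 + 104; 104 = 1·60 + 44 → 01:44, same day
→ 2025-01-03 01:44 DJQ

2025-01-03 01:44 DJQ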